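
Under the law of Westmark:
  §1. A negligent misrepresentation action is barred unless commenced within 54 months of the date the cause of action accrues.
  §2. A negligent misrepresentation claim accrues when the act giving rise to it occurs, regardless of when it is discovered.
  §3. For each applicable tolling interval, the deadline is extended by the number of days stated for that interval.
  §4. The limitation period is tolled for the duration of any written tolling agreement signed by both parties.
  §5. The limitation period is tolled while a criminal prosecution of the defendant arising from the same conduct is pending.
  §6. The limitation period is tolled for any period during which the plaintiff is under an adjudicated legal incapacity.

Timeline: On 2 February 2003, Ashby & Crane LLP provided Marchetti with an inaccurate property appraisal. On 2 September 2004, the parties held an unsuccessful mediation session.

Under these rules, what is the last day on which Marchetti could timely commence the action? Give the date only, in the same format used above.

2 August 2007

The limitation period began to run on 2 February 2003.
The untolled deadline — 54 months after 2 February 2003 — is 2 August 2007.
Nothing else in the chronology tolls or restarts the period.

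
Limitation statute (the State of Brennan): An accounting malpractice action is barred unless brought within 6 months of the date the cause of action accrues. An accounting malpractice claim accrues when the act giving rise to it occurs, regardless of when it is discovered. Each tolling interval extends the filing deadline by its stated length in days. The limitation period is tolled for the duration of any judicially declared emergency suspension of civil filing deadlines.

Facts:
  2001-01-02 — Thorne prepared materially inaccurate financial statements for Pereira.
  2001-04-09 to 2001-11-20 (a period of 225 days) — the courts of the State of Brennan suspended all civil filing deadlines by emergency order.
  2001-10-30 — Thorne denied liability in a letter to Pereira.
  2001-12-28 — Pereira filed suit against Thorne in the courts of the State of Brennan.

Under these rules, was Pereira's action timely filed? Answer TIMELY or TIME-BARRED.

TIMELY

The limitation period began to run on 2001-01-02.
Adding the 6 months base period to 2001-01-02 gives a deadline of 2001-07-02, before any tolling.
Because the emergency suspension of filing deadlines ran from 2001-04-09 to 2001-11-20, the deadline is extended by 225 days to 2002-02-12.
The other events in the timeline have no effect on the limitation period under the stated rules.
The 2001-12-28 filing precedes the 2002-02-12 deadline; the claim is timely.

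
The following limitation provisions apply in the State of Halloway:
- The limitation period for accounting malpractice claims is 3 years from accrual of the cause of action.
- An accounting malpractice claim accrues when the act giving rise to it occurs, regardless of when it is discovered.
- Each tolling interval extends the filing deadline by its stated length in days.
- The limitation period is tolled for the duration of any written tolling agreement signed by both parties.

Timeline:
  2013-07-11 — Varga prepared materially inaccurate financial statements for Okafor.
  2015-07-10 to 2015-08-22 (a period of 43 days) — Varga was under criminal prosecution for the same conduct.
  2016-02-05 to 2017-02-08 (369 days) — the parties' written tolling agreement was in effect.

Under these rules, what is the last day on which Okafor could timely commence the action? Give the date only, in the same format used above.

The claim accrued on 2013-07-11, when the wrongful act occurred.
3 years from 2013-07-11 is 2016-07-11.
The period was tolled for 369 days by the written tolling agreement (2016-02-05 to 2017-02-08), pushing the deadline to 2017-07-15.
No stated provision tolls the period for a criminal prosecution, so the interval from 2015-07-10 to 2015-08-22 has no effect on the deadline.

2017-07-15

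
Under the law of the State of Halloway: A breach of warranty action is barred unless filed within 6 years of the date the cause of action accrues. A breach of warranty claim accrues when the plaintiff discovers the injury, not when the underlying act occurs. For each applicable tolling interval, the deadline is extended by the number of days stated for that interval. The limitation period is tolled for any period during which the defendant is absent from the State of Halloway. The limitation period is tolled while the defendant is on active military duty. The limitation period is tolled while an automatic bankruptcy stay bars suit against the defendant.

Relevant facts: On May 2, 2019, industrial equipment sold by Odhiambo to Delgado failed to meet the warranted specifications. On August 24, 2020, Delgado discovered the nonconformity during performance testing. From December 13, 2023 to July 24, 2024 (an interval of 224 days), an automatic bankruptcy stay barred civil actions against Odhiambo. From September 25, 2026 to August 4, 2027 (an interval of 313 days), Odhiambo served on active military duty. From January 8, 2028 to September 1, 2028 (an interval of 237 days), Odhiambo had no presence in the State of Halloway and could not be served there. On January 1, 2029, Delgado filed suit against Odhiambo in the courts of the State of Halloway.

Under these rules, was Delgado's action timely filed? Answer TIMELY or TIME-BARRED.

TIME-BARRED

Under the discovery rule, the claim accrued on August 24, 2020, when Delgado discovered the injury — not on the May 2, 2019 date of the underlying act.
6 years from August 24, 2020 is August 24, 2026.
Because the automatic bankruptcy stay ran from December 13, 2023 to July 24, 2024, the deadline is extended by 224 days to April 5, 2027.
Because the defendant's active military service ran from September 25, 2026 to August 4, 2027, the deadline is extended by 313 days to February 12, 2028.
Because the defendant's absence from the jurisdiction ran from January 8, 2028 to September 1, 2028, the deadline is extended by 237 days to October 6, 2028.
Filing on January 1, 2029 missed the October 6, 2028 deadline — the action is time-barred.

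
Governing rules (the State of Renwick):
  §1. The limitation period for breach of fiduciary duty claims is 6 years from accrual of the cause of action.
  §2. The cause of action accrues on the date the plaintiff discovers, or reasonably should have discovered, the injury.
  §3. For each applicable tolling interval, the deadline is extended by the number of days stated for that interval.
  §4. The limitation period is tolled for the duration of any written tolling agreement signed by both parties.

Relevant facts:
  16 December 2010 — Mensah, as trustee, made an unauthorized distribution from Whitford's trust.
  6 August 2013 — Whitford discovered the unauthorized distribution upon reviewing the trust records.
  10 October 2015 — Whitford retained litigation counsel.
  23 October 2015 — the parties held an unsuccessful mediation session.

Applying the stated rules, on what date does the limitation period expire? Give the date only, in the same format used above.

6 August 2019

The claim did not accrue until Whitford discovered the injury on 6 August 2013; the 16 December 2010 act date does not start the clock under the stated rule.
6 years from 6 August 2013 is 6 August 2019.
The other events in the timeline have no effect on the limitation period under the stated rules.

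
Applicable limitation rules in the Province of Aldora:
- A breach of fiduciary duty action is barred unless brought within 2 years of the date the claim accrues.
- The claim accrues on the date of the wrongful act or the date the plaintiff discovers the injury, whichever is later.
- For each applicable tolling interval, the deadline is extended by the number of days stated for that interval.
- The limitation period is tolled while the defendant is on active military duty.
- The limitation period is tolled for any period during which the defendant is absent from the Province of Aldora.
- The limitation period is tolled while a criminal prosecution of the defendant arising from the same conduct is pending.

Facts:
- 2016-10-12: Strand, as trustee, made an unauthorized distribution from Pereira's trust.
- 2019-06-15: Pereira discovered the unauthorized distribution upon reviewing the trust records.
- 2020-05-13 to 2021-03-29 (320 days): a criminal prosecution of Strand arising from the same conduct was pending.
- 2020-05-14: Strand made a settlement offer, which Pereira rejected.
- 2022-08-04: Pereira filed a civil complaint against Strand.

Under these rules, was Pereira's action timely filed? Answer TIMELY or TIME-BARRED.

Taking the later of the act (2016-10-12) and discovery (2019-06-15), the claim accrued on 2019-06-15.
Adding the 2 years base period to 2019-06-15 gives a deadline of 2021-06-15, before any tolling.
The period was tolled for 320 days by the pending criminal prosecution (2020-05-13 to 2021-03-29), pushing the deadline to 2022-05-01.
None of the other events listed affects the running of the period under the stated rules.
The 2022-08-04 filing falls after the 2022-05-01 deadline; the claim is time-barred.

TIME-BARRED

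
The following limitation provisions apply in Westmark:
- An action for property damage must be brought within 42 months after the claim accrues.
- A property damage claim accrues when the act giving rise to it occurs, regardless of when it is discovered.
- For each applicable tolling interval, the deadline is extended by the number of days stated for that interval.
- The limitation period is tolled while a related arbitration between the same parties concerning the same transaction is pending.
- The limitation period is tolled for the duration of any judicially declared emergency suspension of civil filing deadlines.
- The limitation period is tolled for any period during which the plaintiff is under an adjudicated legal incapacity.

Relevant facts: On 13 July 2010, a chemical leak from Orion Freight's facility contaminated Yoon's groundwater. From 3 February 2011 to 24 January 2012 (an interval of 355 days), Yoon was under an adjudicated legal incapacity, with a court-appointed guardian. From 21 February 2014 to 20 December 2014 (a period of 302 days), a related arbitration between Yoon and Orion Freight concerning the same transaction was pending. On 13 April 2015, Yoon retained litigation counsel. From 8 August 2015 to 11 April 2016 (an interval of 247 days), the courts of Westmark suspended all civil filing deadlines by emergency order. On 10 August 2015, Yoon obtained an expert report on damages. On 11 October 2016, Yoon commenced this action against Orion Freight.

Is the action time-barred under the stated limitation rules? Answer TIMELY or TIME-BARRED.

TIME-BARRED

The claim accrued on 13 July 2010, the date of the act.
42 months from 13 July 2010 is 13 January 2014.
The period was tolled for 355 days by the plaintiff's legal incapacity (3 February 2011 to 24 January 2012), pushing the deadline to 3 January 2015.
The period was tolled for 302 days by the pending related arbitration (21 February 2014 to 20 December 2014), pushing the deadline to 1 November 2015.
The emergency suspension of filing deadlines from 8 August 2015 to 11 April 2016 tolled the period for 247 days, extending the deadline to 5 July 2016.
The other events in the timeline have no effect on the limitation period under the stated rules.
The 11 October 2016 filing falls after the 5 July 2016 deadline; the claim is time-barred.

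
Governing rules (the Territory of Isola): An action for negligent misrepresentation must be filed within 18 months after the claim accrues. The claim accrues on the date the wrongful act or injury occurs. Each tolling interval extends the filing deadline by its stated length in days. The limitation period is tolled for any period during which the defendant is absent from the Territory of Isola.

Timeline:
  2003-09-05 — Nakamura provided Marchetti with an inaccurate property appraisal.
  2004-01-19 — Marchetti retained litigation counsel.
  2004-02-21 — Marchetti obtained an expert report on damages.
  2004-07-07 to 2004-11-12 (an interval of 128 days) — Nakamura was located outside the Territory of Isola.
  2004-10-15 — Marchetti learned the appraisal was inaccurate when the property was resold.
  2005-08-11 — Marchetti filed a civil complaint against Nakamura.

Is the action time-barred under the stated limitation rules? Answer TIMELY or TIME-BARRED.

Accrual is governed by the date of the act, so the period began to run on 2003-09-05; the later discovery on 2004-10-15 is irrelevant under the stated rule.
The untolled deadline — 18 months after 2003-09-05 — is 2005-03-05.
The period was tolled for 128 days by the defendant's absence from the jurisdiction (2004-07-07 to 2004-11-12), pushing the deadline to 2005-07-11.
None of the other events listed affects the running of the period under the stated rules.
The 2005-08-11 filing falls after the 2005-07-11 deadline; the claim is time-barred.

TIME-BARRED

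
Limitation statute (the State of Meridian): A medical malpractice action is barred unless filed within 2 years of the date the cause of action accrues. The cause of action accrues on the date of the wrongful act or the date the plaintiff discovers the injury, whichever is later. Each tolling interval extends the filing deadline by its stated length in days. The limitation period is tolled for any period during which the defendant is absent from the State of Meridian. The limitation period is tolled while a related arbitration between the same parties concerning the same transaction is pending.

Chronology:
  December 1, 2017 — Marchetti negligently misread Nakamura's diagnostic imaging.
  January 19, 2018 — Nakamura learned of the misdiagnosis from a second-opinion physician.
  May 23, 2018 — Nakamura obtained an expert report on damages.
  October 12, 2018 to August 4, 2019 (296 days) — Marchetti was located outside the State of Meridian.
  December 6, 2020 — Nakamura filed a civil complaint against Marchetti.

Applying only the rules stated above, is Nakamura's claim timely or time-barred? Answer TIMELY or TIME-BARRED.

TIME-BARRED

The claim accrued on January 19, 2018 — the later of the December 1, 2017 act and the January 19, 2018 discovery.
2 years from January 19, 2018 is January 19, 2020.
The defendant's absence from the jurisdiction from October 12, 2018 to August 4, 2019 tolled the period for 296 days, extending the deadline to November 10, 2020.
The other events in the timeline have no effect on the limitation period under the stated rules.
Nakamura filed on December 6, 2020, after the November 10, 2020 deadline, so the action is time-barred.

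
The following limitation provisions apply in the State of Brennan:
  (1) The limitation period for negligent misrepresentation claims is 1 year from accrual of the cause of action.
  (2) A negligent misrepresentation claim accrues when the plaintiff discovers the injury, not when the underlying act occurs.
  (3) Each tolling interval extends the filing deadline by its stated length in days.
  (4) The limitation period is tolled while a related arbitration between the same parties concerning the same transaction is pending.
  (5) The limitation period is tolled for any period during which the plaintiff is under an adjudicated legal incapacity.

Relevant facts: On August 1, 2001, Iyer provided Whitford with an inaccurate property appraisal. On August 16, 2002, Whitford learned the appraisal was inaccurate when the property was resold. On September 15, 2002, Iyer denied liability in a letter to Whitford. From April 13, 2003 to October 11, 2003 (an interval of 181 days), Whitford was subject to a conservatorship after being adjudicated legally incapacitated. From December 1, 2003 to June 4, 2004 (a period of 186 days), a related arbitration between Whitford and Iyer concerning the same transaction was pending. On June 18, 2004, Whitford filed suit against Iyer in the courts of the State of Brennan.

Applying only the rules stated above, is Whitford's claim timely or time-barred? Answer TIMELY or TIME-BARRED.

TIMELY

The claim did not accrue until Whitford discovered the injury on August 16, 2002; the August 1, 2001 act date does not start the clock under the stated rule.
1 year from August 16, 2002 is August 16, 2003.
The period was tolled for 181 days by the plaintiff's legal incapacity (April 13, 2003 to October 11, 2003), pushing the deadline to February 13, 2004.
The period was tolled for 186 days by the pending related arbitration (December 1, 2003 to June 4, 2004), pushing the deadline to August 17, 2004.
Nothing else in the chronology tolls or restarts the period.
The June 18, 2004 filing precedes the August 17, 2004 deadline; the claim is timely.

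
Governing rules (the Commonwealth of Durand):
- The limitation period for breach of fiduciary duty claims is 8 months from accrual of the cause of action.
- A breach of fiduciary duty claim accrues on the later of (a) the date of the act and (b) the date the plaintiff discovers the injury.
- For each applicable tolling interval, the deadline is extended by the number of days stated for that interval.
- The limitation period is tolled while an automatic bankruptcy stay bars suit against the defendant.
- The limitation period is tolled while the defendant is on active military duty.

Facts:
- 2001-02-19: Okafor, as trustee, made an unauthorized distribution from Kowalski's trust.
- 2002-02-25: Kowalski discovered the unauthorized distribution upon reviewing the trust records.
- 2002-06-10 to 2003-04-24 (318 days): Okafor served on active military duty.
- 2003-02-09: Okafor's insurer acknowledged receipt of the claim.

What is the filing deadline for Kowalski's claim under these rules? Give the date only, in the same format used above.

Because discovery on 2002-02-25 post-dates the 2001-02-19 act, accrual under the later-of rule falls on 2002-02-25.
The untolled deadline — 8 months after 2002-02-25 — is 2002-10-25.
The defendant's active military service from 2002-06-10 to 2003-04-24 tolled the period for 318 days, extending the deadline to 2003-09-08.
None of the other events listed affects the running of the period under the stated rules.

2003-09-08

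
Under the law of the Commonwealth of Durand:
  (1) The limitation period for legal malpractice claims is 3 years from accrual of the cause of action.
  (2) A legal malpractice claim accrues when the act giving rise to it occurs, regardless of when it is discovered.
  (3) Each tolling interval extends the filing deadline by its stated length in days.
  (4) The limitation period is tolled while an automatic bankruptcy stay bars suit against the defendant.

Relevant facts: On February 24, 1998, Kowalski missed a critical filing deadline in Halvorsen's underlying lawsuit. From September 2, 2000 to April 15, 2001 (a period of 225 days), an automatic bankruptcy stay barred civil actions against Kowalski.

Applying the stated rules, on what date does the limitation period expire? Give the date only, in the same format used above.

The limitation period began to run on February 24, 1998.
The untolled deadline — 3 years after February 24, 1998 — is February 24, 2001.
The period was tolled for 225 days by the automatic bankruptcy stay (September 2, 2000 to April 15, 2001), pushing the deadline to October 7, 2001.

October 7, 2001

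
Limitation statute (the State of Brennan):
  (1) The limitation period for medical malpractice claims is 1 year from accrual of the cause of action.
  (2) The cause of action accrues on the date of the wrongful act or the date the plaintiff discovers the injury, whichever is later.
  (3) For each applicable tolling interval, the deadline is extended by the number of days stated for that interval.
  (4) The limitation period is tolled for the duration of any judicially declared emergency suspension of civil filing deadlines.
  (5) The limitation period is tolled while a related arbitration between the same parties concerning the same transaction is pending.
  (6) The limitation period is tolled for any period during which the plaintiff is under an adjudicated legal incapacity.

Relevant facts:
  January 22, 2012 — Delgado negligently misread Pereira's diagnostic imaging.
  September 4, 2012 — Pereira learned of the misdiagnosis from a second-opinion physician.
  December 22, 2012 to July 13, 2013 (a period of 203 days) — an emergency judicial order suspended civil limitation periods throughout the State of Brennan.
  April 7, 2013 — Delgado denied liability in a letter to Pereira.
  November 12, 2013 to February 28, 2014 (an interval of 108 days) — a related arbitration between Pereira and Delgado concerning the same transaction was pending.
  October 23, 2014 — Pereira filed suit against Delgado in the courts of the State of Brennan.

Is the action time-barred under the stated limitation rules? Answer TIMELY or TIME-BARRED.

TIME-BARRED

Taking the later of the act (January 22, 2012) and discovery (September 4, 2012), the claim accrued on September 4, 2012.
Adding the 1 year base period to September 4, 2012 gives a deadline of September 4, 2013, before any tolling.
The emergency suspension of filing deadlines from December 22, 2012 to July 13, 2013 tolled the period for 203 days, extending the deadline to March 26, 2014.
The period was tolled for 108 days by the pending related arbitration (November 12, 2013 to February 28, 2014), pushing the deadline to July 12, 2014.
The other events in the timeline have no effect on the limitation period under the stated rules.
The October 23, 2014 filing falls after the July 12, 2014 deadline; the claim is time-barred.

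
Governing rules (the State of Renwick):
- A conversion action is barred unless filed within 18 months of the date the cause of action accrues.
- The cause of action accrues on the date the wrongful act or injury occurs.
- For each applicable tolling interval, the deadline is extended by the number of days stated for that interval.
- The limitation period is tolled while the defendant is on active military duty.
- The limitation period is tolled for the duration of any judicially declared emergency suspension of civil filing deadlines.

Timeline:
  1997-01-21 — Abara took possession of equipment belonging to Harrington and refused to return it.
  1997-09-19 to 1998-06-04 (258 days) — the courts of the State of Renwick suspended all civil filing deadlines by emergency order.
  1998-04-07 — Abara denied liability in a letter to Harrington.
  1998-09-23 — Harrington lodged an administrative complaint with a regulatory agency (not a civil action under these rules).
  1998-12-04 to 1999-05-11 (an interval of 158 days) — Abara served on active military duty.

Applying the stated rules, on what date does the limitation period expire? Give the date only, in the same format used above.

The cause of action accrued on 1997-01-21, the date of the act.
18 months from 1997-01-21 is 1998-07-21.
The period was tolled for 258 days by the emergency suspension of filing deadlines (1997-09-19 to 1998-06-04), pushing the deadline to 1999-04-05.
The period was tolled for 158 days by the defendant's active military service (1998-12-04 to 1999-05-11), pushing the deadline to 1999-09-10.
Nothing else in the chronology tolls or restarts the period.

1999-09-10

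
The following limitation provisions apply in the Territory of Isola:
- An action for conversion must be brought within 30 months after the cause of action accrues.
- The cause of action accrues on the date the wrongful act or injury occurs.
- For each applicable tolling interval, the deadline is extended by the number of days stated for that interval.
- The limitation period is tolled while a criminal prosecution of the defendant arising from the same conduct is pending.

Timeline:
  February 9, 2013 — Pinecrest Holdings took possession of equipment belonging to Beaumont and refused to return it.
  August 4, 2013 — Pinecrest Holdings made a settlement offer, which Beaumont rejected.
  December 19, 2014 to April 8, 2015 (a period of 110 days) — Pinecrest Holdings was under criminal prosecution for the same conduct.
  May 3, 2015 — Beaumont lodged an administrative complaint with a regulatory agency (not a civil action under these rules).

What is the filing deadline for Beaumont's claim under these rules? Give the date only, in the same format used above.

November 27, 2015

The cause of action accrued on February 9, 2013, the date of the act.
The untolled deadline — 30 months after February 9, 2013 — is August 9, 2015.
The pending criminal prosecution from December 19, 2014 to April 8, 2015 tolled the period for 110 days, extending the deadline to November 27, 2015.
The other events in the timeline have no effect on the limitation period under the stated rules.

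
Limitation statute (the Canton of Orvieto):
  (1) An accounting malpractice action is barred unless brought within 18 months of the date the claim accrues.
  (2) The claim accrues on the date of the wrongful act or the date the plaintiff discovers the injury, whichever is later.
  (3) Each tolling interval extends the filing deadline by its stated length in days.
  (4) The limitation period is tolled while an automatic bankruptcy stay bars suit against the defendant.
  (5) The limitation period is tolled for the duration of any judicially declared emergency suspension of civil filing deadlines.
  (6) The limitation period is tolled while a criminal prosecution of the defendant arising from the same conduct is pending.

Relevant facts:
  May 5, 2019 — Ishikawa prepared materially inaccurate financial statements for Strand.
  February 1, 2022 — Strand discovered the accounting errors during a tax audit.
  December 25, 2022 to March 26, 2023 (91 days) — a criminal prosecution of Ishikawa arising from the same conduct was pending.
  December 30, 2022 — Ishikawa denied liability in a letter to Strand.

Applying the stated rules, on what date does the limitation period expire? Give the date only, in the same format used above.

October 31, 2023

Taking the later of the act (May 5, 2019) and discovery (February 1, 2022), the claim accrued on February 1, 2022.
The untolled deadline — 18 months after February 1, 2022 — is August 1, 2023.
The pending criminal prosecution from December 25, 2022 to March 26, 2023 tolled the period for 91 days, extending the deadline to October 31, 2023.
The other events in the timeline have no effect on the limitation period under the stated rules.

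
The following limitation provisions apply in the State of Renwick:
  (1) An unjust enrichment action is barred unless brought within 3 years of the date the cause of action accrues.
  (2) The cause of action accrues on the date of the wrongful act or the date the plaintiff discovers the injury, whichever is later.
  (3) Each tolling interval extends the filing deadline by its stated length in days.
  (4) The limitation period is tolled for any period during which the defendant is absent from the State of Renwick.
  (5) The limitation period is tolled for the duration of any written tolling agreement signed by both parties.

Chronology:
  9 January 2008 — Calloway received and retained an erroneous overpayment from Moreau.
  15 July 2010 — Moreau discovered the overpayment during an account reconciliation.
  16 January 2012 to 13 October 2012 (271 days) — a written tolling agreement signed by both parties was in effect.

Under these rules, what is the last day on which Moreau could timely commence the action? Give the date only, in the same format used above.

The claim accrued on 15 July 2010 — the later of the 9 January 2008 act and the 15 July 2010 discovery.
Adding the 3 years base period to 15 July 2010 gives a deadline of 15 July 2013, before any tolling.
The written tolling agreement from 16 January 2012 to 13 October 2012 tolled the period for 271 days, extending the deadline to 12 April 2014.

12 April 2014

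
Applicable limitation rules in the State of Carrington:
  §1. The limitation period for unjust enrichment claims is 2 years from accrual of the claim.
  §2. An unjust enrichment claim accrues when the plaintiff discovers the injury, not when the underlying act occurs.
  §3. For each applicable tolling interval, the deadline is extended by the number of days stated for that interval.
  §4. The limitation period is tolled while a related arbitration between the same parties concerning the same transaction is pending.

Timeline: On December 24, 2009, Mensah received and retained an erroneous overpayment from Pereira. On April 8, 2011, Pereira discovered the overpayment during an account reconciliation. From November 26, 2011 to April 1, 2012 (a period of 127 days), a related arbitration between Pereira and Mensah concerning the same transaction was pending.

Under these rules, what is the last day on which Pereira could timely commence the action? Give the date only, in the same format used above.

August 13, 2013

The claim did not accrue until Pereira discovered the injury on April 8, 2011; the December 24, 2009 act date does not start the clock under the stated rule.
Adding the 2 years base period to April 8, 2011 gives a deadline of April 8, 2013, before any tolling.
The period was tolled for 127 days by the pending related arbitration (November 26, 2011 to April 1, 2012), pushing the deadline to August 13, 2013.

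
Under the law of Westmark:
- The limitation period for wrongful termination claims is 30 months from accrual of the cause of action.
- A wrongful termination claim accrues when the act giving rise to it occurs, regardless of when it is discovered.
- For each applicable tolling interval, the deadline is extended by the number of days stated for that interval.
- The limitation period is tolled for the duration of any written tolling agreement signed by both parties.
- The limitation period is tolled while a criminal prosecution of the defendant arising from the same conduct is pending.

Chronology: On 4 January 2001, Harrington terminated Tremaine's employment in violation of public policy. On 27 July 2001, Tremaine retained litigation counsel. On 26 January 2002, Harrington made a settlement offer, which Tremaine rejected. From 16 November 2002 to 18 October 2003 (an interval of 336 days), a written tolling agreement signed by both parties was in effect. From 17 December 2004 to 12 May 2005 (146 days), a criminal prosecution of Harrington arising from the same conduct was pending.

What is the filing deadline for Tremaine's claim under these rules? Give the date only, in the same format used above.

The claim accrued on 4 January 2001, when the wrongful act occurred.
The untolled deadline — 30 months after 4 January 2001 — is 4 July 2003.
Because the written tolling agreement ran from 16 November 2002 to 18 October 2003, the deadline is extended by 336 days to 4 June 2004.
The pending criminal prosecution starting 17 December 2004 came too late — the period had run on 4 June 2004 — and so does not extend the deadline.
Nothing else in the chronology tolls or restarts the period.

4 June 2004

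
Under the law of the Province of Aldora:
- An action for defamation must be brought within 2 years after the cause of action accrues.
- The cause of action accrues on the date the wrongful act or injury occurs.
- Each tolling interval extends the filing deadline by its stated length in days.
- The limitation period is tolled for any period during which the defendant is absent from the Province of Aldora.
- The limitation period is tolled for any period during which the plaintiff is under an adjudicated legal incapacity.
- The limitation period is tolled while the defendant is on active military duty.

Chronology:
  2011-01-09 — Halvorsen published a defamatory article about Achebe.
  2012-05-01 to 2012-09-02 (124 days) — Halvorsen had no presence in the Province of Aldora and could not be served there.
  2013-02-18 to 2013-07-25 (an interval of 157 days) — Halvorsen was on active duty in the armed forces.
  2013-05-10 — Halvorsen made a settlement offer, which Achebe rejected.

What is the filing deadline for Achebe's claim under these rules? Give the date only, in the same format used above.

2013-10-17

The limitation period began to run on 2011-01-09.
The untolled deadline — 2 years after 2011-01-09 — is 2013-01-09.
Because the defendant's absence from the jurisdiction ran from 2012-05-01 to 2012-09-02, the deadline is extended by 124 days to 2013-05-13.
Because the defendant's active military service ran from 2013-02-18 to 2013-07-25, the deadline is extended by 157 days to 2013-10-17.
The other events in the timeline have no effect on the limitation period under the stated rules.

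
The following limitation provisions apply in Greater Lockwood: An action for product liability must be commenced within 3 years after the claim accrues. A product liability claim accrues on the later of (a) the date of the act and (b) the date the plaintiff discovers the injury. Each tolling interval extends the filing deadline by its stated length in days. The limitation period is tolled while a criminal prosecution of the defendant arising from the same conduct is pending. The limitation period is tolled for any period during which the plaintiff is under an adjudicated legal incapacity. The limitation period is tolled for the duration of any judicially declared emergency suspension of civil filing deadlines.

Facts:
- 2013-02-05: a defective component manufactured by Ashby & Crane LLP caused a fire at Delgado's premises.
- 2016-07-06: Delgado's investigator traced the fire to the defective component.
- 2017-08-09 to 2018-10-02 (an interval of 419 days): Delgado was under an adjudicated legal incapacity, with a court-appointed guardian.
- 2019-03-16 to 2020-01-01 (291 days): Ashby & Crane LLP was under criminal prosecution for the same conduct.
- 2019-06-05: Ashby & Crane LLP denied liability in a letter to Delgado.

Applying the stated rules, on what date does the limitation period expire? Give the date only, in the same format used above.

The claim accrued on 2016-07-06 — the later of the 2013-02-05 act and the 2016-07-06 discovery.
3 years from 2016-07-06 is 2019-07-06.
Because the plaintiff's legal incapacity ran from 2017-08-09 to 2018-10-02, the deadline is extended by 419 days to 2020-08-28.
Because the pending criminal prosecution ran from 2019-03-16 to 2020-01-01, the deadline is extended by 291 days to 2021-06-15.
The other events in the timeline have no effect on the limitation period under the stated rules.

2021-06-15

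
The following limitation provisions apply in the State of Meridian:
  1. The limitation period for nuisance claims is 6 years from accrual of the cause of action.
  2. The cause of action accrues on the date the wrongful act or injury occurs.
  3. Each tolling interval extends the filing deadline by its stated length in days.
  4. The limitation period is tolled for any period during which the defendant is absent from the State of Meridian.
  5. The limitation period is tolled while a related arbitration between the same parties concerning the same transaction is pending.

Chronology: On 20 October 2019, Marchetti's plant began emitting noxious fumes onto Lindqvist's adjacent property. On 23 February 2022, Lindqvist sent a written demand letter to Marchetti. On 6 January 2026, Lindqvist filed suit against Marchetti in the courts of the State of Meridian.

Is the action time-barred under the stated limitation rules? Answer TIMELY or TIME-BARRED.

The cause of action accrued on 20 October 2019, the date of the act.
6 years from 20 October 2019 is 20 October 2025.
None of the other events listed affects the running of the period under the stated rules.
Filing on 6 January 2026 missed the 20 October 2025 deadline — the action is time-barred.

TIME-BARRED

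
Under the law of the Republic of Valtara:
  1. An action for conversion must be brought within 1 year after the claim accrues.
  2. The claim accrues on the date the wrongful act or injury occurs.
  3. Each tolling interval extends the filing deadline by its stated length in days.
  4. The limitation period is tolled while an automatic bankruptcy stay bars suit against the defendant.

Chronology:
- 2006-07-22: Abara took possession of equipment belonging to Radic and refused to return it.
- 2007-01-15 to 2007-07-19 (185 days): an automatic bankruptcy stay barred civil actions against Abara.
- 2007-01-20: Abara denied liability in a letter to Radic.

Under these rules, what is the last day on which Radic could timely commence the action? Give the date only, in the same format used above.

2008-01-23

The limitation period began to run on 2006-07-22.
The untolled deadline — 1 year after 2006-07-22 — is 2007-07-22.
The period was tolled for 185 days by the automatic bankruptcy stay (2007-01-15 to 2007-07-19), pushing the deadline to 2008-01-23.
The other events in the timeline have no effect on the limitation period under the stated rules.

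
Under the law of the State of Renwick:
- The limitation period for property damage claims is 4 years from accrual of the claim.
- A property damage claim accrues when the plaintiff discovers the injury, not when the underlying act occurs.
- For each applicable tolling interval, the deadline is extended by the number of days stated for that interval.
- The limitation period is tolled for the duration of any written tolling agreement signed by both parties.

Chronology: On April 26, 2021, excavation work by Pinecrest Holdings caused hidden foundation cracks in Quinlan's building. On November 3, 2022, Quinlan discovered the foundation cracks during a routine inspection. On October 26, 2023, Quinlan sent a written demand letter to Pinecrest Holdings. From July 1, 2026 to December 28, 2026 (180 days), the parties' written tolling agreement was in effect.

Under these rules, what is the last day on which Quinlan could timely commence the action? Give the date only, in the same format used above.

Under the discovery rule, the claim accrued on November 3, 2022, when Quinlan discovered the injury — not on the April 26, 2021 date of the underlying act.
4 years from November 3, 2022 is November 3, 2026.
Because the written tolling agreement ran from July 1, 2026 to December 28, 2026, the deadline is extended by 180 days to May 2, 2027.
None of the other events listed affects the running of the period under the stated rules.

May 2, 2027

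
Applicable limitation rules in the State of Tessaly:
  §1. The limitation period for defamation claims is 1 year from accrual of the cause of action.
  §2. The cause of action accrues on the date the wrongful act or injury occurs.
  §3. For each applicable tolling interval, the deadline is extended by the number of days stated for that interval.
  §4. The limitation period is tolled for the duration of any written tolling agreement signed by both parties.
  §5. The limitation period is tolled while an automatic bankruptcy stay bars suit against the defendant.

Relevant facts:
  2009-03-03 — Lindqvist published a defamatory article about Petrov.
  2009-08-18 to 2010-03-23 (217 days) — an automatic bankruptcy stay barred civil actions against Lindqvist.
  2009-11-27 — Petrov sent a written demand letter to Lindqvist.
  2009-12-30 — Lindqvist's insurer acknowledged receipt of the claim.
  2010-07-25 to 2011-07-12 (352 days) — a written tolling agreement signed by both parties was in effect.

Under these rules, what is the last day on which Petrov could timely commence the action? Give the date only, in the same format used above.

The limitation period began to run on 2009-03-03.
The untolled deadline — 1 year after 2009-03-03 — is 2010-03-03.
Because the automatic bankruptcy stay ran from 2009-08-18 to 2010-03-23, the deadline is extended by 217 days to 2010-10-06.
Because the written tolling agreement ran from 2010-07-25 to 2011-07-12, the deadline is extended by 352 days to 2011-09-23.
Nothing else in the chronology tolls or restarts the period.

2011-09-23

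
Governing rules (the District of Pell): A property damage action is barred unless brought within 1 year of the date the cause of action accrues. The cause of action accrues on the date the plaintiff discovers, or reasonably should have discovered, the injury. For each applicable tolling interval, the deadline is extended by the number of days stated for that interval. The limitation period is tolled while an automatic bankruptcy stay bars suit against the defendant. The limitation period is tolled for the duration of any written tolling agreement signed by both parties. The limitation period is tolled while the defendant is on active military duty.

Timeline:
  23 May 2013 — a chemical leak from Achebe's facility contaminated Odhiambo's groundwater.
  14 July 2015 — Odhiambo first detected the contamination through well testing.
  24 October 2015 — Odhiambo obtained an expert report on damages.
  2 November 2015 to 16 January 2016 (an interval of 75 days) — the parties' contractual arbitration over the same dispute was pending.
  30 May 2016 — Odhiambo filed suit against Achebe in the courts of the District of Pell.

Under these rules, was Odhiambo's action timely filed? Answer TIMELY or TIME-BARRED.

Under the discovery rule, the claim accrued on 14 July 2015, when Odhiambo discovered the injury — not on the 23 May 2013 date of the underlying act.
The untolled deadline — 1 year after 14 July 2015 — is 14 July 2016.
The pending related arbitration from 2 November 2015 to 16 January 2016 does not toll the period, because no stated rule makes a pending arbitration a tolling event.
Nothing else in the chronology tolls or restarts the period.
Odhiambo filed on 30 May 2016, before the 14 July 2016 deadline, so the action is timely.

TIMELY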